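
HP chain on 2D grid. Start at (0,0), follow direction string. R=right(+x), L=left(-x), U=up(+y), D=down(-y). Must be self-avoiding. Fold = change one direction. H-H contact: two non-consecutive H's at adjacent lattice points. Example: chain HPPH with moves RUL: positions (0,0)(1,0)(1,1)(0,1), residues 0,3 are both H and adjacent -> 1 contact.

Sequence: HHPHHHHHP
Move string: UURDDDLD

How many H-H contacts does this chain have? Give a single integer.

Positions: [(0, 0), (0, 1), (0, 2), (1, 2), (1, 1), (1, 0), (1, -1), (0, -1), (0, -2)]
H-H contact: residue 0 @(0,0) - residue 5 @(1, 0)
H-H contact: residue 0 @(0,0) - residue 7 @(0, -1)
H-H contact: residue 1 @(0,1) - residue 4 @(1, 1)

Answer: 3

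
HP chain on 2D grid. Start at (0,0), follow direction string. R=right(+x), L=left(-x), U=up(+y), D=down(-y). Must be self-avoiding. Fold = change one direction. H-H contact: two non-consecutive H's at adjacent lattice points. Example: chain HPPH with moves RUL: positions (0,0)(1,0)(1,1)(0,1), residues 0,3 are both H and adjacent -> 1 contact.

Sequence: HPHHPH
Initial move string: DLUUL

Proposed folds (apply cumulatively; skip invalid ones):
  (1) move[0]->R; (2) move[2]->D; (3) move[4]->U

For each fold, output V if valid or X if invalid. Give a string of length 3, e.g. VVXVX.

Answer: XXV

Derivation:
Initial: DLUUL -> [(0, 0), (0, -1), (-1, -1), (-1, 0), (-1, 1), (-2, 1)]
Fold 1: move[0]->R => RLUUL INVALID (collision), skipped
Fold 2: move[2]->D => DLDUL INVALID (collision), skipped
Fold 3: move[4]->U => DLUUU VALID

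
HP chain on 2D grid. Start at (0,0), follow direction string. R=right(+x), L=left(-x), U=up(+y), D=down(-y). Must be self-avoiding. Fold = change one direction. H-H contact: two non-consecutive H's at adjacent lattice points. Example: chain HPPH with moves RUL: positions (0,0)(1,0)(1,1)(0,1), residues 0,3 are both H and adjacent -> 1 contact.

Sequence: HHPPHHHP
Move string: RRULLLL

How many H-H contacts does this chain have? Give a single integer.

Answer: 2

Derivation:
Positions: [(0, 0), (1, 0), (2, 0), (2, 1), (1, 1), (0, 1), (-1, 1), (-2, 1)]
H-H contact: residue 0 @(0,0) - residue 5 @(0, 1)
H-H contact: residue 1 @(1,0) - residue 4 @(1, 1)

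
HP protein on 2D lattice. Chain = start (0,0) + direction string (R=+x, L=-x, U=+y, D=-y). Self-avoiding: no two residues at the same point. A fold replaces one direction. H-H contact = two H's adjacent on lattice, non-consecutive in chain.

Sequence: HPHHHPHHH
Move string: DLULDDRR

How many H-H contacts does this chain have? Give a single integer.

Answer: 2

Derivation:
Positions: [(0, 0), (0, -1), (-1, -1), (-1, 0), (-2, 0), (-2, -1), (-2, -2), (-1, -2), (0, -2)]
H-H contact: residue 0 @(0,0) - residue 3 @(-1, 0)
H-H contact: residue 2 @(-1,-1) - residue 7 @(-1, -2)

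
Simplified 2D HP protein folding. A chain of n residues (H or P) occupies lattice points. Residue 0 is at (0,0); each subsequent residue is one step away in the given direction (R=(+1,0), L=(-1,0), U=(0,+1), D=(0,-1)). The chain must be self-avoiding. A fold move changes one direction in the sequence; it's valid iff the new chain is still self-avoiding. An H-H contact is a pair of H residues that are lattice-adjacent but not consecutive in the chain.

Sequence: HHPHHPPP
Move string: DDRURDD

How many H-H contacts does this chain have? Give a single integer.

Answer: 1

Derivation:
Positions: [(0, 0), (0, -1), (0, -2), (1, -2), (1, -1), (2, -1), (2, -2), (2, -3)]
H-H contact: residue 1 @(0,-1) - residue 4 @(1, -1)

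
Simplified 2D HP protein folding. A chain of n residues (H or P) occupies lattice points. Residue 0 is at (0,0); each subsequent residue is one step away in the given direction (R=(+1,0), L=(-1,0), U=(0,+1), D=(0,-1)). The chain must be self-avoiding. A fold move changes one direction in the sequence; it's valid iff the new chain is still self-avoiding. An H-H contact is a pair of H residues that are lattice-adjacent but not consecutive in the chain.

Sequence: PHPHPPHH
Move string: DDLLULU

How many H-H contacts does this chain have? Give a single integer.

Positions: [(0, 0), (0, -1), (0, -2), (-1, -2), (-2, -2), (-2, -1), (-3, -1), (-3, 0)]
No H-H contacts found.

Answer: 0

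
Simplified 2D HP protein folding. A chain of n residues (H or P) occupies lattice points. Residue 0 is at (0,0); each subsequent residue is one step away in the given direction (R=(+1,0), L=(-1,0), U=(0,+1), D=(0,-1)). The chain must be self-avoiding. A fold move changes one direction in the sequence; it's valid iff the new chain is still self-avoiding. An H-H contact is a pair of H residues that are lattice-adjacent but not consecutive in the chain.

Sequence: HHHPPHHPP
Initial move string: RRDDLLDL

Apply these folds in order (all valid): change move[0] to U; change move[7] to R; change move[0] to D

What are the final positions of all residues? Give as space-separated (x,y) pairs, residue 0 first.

Answer: (0,0) (0,-1) (1,-1) (1,-2) (1,-3) (0,-3) (-1,-3) (-1,-4) (0,-4)

Derivation:
Initial moves: RRDDLLDL
Fold: move[0]->U => URDDLLDL (positions: [(0, 0), (0, 1), (1, 1), (1, 0), (1, -1), (0, -1), (-1, -1), (-1, -2), (-2, -2)])
Fold: move[7]->R => URDDLLDR (positions: [(0, 0), (0, 1), (1, 1), (1, 0), (1, -1), (0, -1), (-1, -1), (-1, -2), (0, -2)])
Fold: move[0]->D => DRDDLLDR (positions: [(0, 0), (0, -1), (1, -1), (1, -2), (1, -3), (0, -3), (-1, -3), (-1, -4), (0, -4)])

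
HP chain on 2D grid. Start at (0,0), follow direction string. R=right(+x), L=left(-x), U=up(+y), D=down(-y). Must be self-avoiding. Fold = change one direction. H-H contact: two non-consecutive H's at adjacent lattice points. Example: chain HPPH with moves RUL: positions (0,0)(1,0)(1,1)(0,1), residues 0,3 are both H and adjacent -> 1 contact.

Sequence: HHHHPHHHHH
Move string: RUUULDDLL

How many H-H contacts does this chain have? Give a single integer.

Positions: [(0, 0), (1, 0), (1, 1), (1, 2), (1, 3), (0, 3), (0, 2), (0, 1), (-1, 1), (-2, 1)]
H-H contact: residue 0 @(0,0) - residue 7 @(0, 1)
H-H contact: residue 2 @(1,1) - residue 7 @(0, 1)
H-H contact: residue 3 @(1,2) - residue 6 @(0, 2)

Answer: 3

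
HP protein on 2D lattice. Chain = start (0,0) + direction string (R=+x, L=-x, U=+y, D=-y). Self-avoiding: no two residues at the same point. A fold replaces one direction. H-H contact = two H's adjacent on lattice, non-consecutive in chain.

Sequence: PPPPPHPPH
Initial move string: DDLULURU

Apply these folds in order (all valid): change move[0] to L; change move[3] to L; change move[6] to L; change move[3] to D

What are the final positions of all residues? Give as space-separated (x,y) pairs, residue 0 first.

Answer: (0,0) (-1,0) (-1,-1) (-2,-1) (-2,-2) (-3,-2) (-3,-1) (-4,-1) (-4,0)

Derivation:
Initial moves: DDLULURU
Fold: move[0]->L => LDLULURU (positions: [(0, 0), (-1, 0), (-1, -1), (-2, -1), (-2, 0), (-3, 0), (-3, 1), (-2, 1), (-2, 2)])
Fold: move[3]->L => LDLLLURU (positions: [(0, 0), (-1, 0), (-1, -1), (-2, -1), (-3, -1), (-4, -1), (-4, 0), (-3, 0), (-3, 1)])
Fold: move[6]->L => LDLLLULU (positions: [(0, 0), (-1, 0), (-1, -1), (-2, -1), (-3, -1), (-4, -1), (-4, 0), (-5, 0), (-5, 1)])
Fold: move[3]->D => LDLDLULU (positions: [(0, 0), (-1, 0), (-1, -1), (-2, -1), (-2, -2), (-3, -2), (-3, -1), (-4, -1), (-4, 0)])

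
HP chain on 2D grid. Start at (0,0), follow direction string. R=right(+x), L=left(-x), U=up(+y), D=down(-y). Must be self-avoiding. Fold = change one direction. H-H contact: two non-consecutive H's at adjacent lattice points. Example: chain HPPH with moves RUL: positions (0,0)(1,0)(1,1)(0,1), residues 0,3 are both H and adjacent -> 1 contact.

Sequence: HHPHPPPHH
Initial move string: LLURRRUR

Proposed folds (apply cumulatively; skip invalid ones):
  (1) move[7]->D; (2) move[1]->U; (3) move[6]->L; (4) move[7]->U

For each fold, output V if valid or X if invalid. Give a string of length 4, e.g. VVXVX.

Answer: XVXV

Derivation:
Initial: LLURRRUR -> [(0, 0), (-1, 0), (-2, 0), (-2, 1), (-1, 1), (0, 1), (1, 1), (1, 2), (2, 2)]
Fold 1: move[7]->D => LLURRRUD INVALID (collision), skipped
Fold 2: move[1]->U => LUURRRUR VALID
Fold 3: move[6]->L => LUURRRLR INVALID (collision), skipped
Fold 4: move[7]->U => LUURRRUU VALID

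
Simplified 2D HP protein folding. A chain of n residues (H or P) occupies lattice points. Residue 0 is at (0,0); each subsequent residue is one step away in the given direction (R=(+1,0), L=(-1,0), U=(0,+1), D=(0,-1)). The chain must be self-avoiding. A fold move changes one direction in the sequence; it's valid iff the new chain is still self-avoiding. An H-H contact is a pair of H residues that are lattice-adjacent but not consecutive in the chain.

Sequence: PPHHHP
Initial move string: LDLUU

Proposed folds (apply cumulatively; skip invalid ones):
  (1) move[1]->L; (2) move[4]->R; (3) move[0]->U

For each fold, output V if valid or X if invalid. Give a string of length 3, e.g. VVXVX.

Initial: LDLUU -> [(0, 0), (-1, 0), (-1, -1), (-2, -1), (-2, 0), (-2, 1)]
Fold 1: move[1]->L => LLLUU VALID
Fold 2: move[4]->R => LLLUR VALID
Fold 3: move[0]->U => ULLUR VALID

Answer: VVV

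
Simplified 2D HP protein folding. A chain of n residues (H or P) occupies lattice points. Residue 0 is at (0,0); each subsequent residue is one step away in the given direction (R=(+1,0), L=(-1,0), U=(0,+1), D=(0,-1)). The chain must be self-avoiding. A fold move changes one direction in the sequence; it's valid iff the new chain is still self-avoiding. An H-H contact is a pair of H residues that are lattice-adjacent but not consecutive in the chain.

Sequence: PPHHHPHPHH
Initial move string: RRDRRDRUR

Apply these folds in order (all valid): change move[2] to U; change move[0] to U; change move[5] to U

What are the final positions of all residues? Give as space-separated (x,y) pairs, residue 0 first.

Initial moves: RRDRRDRUR
Fold: move[2]->U => RRURRDRUR (positions: [(0, 0), (1, 0), (2, 0), (2, 1), (3, 1), (4, 1), (4, 0), (5, 0), (5, 1), (6, 1)])
Fold: move[0]->U => URURRDRUR (positions: [(0, 0), (0, 1), (1, 1), (1, 2), (2, 2), (3, 2), (3, 1), (4, 1), (4, 2), (5, 2)])
Fold: move[5]->U => URURRURUR (positions: [(0, 0), (0, 1), (1, 1), (1, 2), (2, 2), (3, 2), (3, 3), (4, 3), (4, 4), (5, 4)])

Answer: (0,0) (0,1) (1,1) (1,2) (2,2) (3,2) (3,3) (4,3) (4,4) (5,4)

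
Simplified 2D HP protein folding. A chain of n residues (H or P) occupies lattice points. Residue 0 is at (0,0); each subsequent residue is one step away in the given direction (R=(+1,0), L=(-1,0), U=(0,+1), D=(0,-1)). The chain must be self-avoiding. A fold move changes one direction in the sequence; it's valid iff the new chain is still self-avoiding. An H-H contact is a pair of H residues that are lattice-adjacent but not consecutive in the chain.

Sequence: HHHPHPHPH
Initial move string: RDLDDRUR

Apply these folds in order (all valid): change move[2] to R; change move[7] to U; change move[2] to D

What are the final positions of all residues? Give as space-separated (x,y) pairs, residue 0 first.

Initial moves: RDLDDRUR
Fold: move[2]->R => RDRDDRUR (positions: [(0, 0), (1, 0), (1, -1), (2, -1), (2, -2), (2, -3), (3, -3), (3, -2), (4, -2)])
Fold: move[7]->U => RDRDDRUU (positions: [(0, 0), (1, 0), (1, -1), (2, -1), (2, -2), (2, -3), (3, -3), (3, -2), (3, -1)])
Fold: move[2]->D => RDDDDRUU (positions: [(0, 0), (1, 0), (1, -1), (1, -2), (1, -3), (1, -4), (2, -4), (2, -3), (2, -2)])

Answer: (0,0) (1,0) (1,-1) (1,-2) (1,-3) (1,-4) (2,-4) (2,-3) (2,-2)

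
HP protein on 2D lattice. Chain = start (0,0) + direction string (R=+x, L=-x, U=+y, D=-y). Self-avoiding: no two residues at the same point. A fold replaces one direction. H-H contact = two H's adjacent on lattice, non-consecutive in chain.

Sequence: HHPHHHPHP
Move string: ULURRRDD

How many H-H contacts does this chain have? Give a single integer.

Positions: [(0, 0), (0, 1), (-1, 1), (-1, 2), (0, 2), (1, 2), (2, 2), (2, 1), (2, 0)]
H-H contact: residue 1 @(0,1) - residue 4 @(0, 2)

Answer: 1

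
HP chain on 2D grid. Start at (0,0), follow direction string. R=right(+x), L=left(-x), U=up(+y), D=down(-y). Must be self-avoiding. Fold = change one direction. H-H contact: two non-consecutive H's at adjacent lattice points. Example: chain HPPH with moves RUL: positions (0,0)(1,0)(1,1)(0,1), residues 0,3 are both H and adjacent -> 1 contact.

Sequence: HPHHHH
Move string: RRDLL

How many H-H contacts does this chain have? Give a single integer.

Answer: 1

Derivation:
Positions: [(0, 0), (1, 0), (2, 0), (2, -1), (1, -1), (0, -1)]
H-H contact: residue 0 @(0,0) - residue 5 @(0, -1)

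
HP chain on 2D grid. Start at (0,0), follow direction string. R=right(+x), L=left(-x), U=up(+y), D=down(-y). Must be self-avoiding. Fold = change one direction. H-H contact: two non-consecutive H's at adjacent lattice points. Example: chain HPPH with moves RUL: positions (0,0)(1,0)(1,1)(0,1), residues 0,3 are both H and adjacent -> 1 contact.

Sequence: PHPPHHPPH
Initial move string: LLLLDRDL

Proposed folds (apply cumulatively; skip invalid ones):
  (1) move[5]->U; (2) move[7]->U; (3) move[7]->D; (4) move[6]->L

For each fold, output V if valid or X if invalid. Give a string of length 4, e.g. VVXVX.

Answer: XXVX

Derivation:
Initial: LLLLDRDL -> [(0, 0), (-1, 0), (-2, 0), (-3, 0), (-4, 0), (-4, -1), (-3, -1), (-3, -2), (-4, -2)]
Fold 1: move[5]->U => LLLLDUDL INVALID (collision), skipped
Fold 2: move[7]->U => LLLLDRDU INVALID (collision), skipped
Fold 3: move[7]->D => LLLLDRDD VALID
Fold 4: move[6]->L => LLLLDRLD INVALID (collision), skipped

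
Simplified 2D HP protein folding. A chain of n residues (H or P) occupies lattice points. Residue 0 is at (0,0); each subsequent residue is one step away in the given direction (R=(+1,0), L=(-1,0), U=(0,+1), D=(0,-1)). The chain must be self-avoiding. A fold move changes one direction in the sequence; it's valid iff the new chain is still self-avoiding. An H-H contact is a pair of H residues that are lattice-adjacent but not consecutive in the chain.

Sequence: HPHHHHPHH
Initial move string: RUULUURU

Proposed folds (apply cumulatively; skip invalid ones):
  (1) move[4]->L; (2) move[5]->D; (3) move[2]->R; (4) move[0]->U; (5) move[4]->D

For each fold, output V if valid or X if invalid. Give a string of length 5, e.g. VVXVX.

Initial: RUULUURU -> [(0, 0), (1, 0), (1, 1), (1, 2), (0, 2), (0, 3), (0, 4), (1, 4), (1, 5)]
Fold 1: move[4]->L => RUULLURU VALID
Fold 2: move[5]->D => RUULLDRU INVALID (collision), skipped
Fold 3: move[2]->R => RURLLURU INVALID (collision), skipped
Fold 4: move[0]->U => UUULLURU VALID
Fold 5: move[4]->D => UUULDURU INVALID (collision), skipped

Answer: VXXVX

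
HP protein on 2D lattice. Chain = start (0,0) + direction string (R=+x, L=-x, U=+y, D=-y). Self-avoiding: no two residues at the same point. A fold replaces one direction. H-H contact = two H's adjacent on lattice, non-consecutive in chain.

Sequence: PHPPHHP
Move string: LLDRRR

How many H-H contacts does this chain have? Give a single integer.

Positions: [(0, 0), (-1, 0), (-2, 0), (-2, -1), (-1, -1), (0, -1), (1, -1)]
H-H contact: residue 1 @(-1,0) - residue 4 @(-1, -1)

Answer: 1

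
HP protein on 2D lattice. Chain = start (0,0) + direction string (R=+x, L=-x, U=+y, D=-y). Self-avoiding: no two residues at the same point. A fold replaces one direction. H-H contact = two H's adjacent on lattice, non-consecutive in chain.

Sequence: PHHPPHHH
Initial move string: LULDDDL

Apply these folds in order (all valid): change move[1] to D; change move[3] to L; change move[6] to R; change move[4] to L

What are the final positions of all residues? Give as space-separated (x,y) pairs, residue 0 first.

Answer: (0,0) (-1,0) (-1,-1) (-2,-1) (-3,-1) (-4,-1) (-4,-2) (-3,-2)

Derivation:
Initial moves: LULDDDL
Fold: move[1]->D => LDLDDDL (positions: [(0, 0), (-1, 0), (-1, -1), (-2, -1), (-2, -2), (-2, -3), (-2, -4), (-3, -4)])
Fold: move[3]->L => LDLLDDL (positions: [(0, 0), (-1, 0), (-1, -1), (-2, -1), (-3, -1), (-3, -2), (-3, -3), (-4, -3)])
Fold: move[6]->R => LDLLDDR (positions: [(0, 0), (-1, 0), (-1, -1), (-2, -1), (-3, -1), (-3, -2), (-3, -3), (-2, -3)])
Fold: move[4]->L => LDLLLDR (positions: [(0, 0), (-1, 0), (-1, -1), (-2, -1), (-3, -1), (-4, -1), (-4, -2), (-3, -2)])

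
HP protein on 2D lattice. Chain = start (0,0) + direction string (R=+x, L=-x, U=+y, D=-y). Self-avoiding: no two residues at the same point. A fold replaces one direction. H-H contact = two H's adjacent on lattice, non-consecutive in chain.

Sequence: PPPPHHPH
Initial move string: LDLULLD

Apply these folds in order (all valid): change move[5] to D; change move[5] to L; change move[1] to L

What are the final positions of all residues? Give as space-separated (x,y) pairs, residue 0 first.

Initial moves: LDLULLD
Fold: move[5]->D => LDLULDD (positions: [(0, 0), (-1, 0), (-1, -1), (-2, -1), (-2, 0), (-3, 0), (-3, -1), (-3, -2)])
Fold: move[5]->L => LDLULLD (positions: [(0, 0), (-1, 0), (-1, -1), (-2, -1), (-2, 0), (-3, 0), (-4, 0), (-4, -1)])
Fold: move[1]->L => LLLULLD (positions: [(0, 0), (-1, 0), (-2, 0), (-3, 0), (-3, 1), (-4, 1), (-5, 1), (-5, 0)])

Answer: (0,0) (-1,0) (-2,0) (-3,0) (-3,1) (-4,1) (-5,1) (-5,0)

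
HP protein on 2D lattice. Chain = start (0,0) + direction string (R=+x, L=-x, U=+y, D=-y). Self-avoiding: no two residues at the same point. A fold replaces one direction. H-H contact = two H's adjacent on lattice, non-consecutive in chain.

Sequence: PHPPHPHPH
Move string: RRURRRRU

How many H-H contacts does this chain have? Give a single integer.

Answer: 0

Derivation:
Positions: [(0, 0), (1, 0), (2, 0), (2, 1), (3, 1), (4, 1), (5, 1), (6, 1), (6, 2)]
No H-H contacts found.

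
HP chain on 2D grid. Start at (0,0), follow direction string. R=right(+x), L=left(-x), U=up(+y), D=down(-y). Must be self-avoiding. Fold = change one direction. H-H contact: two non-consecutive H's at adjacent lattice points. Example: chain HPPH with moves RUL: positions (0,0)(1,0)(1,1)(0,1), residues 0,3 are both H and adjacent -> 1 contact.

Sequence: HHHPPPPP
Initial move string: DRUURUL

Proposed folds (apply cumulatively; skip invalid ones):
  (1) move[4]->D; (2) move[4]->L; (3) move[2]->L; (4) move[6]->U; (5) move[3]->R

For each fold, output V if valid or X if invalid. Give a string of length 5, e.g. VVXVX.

Answer: XVXVX

Derivation:
Initial: DRUURUL -> [(0, 0), (0, -1), (1, -1), (1, 0), (1, 1), (2, 1), (2, 2), (1, 2)]
Fold 1: move[4]->D => DRUUDUL INVALID (collision), skipped
Fold 2: move[4]->L => DRUULUL VALID
Fold 3: move[2]->L => DRLULUL INVALID (collision), skipped
Fold 4: move[6]->U => DRUULUU VALID
Fold 5: move[3]->R => DRURLUU INVALID (collision), skipped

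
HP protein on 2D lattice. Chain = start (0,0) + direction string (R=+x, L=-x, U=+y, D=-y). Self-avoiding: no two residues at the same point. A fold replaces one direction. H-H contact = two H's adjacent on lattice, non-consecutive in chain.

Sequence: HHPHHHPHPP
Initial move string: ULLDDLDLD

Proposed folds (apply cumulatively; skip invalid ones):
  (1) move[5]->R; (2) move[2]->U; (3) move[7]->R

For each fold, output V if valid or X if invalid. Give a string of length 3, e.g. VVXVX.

Answer: VXV

Derivation:
Initial: ULLDDLDLD -> [(0, 0), (0, 1), (-1, 1), (-2, 1), (-2, 0), (-2, -1), (-3, -1), (-3, -2), (-4, -2), (-4, -3)]
Fold 1: move[5]->R => ULLDDRDLD VALID
Fold 2: move[2]->U => ULUDDRDLD INVALID (collision), skipped
Fold 3: move[7]->R => ULLDDRDRD VALID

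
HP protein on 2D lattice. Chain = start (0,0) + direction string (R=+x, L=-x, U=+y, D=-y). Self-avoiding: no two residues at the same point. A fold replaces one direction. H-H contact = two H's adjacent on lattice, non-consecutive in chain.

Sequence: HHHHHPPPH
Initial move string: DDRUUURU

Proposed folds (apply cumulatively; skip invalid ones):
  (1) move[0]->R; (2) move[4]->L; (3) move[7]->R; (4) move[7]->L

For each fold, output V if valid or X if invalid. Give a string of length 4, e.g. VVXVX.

Answer: VXVX

Derivation:
Initial: DDRUUURU -> [(0, 0), (0, -1), (0, -2), (1, -2), (1, -1), (1, 0), (1, 1), (2, 1), (2, 2)]
Fold 1: move[0]->R => RDRUUURU VALID
Fold 2: move[4]->L => RDRULURU INVALID (collision), skipped
Fold 3: move[7]->R => RDRUUURR VALID
Fold 4: move[7]->L => RDRUUURL INVALID (collision), skipped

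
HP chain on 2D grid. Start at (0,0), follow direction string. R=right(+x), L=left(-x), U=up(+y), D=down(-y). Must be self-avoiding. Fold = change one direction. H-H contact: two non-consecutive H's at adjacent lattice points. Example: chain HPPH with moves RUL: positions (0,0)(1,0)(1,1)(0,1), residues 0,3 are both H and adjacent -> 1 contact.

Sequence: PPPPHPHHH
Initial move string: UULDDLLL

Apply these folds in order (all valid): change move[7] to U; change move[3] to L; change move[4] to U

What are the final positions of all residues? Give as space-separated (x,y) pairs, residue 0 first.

Answer: (0,0) (0,1) (0,2) (-1,2) (-2,2) (-2,3) (-3,3) (-4,3) (-4,4)

Derivation:
Initial moves: UULDDLLL
Fold: move[7]->U => UULDDLLU (positions: [(0, 0), (0, 1), (0, 2), (-1, 2), (-1, 1), (-1, 0), (-2, 0), (-3, 0), (-3, 1)])
Fold: move[3]->L => UULLDLLU (positions: [(0, 0), (0, 1), (0, 2), (-1, 2), (-2, 2), (-2, 1), (-3, 1), (-4, 1), (-4, 2)])
Fold: move[4]->U => UULLULLU (positions: [(0, 0), (0, 1), (0, 2), (-1, 2), (-2, 2), (-2, 3), (-3, 3), (-4, 3), (-4, 4)])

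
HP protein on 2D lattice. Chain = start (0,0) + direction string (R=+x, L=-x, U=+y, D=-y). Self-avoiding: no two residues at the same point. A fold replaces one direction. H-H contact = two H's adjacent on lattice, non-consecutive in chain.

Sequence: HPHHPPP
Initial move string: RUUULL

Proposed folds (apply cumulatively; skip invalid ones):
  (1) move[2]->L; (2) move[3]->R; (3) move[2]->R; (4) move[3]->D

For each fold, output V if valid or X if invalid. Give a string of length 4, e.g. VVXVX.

Answer: VXVX

Derivation:
Initial: RUUULL -> [(0, 0), (1, 0), (1, 1), (1, 2), (1, 3), (0, 3), (-1, 3)]
Fold 1: move[2]->L => RULULL VALID
Fold 2: move[3]->R => RULRLL INVALID (collision), skipped
Fold 3: move[2]->R => RURULL VALID
Fold 4: move[3]->D => RURDLL INVALID (collision), skipped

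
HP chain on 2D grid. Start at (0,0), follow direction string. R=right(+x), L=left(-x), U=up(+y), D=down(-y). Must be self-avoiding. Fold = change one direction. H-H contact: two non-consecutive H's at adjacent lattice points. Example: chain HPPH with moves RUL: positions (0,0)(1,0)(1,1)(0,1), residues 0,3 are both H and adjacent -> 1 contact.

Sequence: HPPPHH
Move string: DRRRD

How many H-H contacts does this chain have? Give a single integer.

Answer: 0

Derivation:
Positions: [(0, 0), (0, -1), (1, -1), (2, -1), (3, -1), (3, -2)]
No H-H contacts found.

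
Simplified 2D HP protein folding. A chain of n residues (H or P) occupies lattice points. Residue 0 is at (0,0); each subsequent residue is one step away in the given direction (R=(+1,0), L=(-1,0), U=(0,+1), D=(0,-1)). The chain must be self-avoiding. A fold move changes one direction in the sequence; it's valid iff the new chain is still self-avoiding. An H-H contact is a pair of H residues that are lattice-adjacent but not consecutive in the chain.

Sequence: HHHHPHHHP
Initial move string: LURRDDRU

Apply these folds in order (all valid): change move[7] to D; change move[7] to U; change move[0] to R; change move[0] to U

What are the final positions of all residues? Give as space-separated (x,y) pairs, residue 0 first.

Initial moves: LURRDDRU
Fold: move[7]->D => LURRDDRD (positions: [(0, 0), (-1, 0), (-1, 1), (0, 1), (1, 1), (1, 0), (1, -1), (2, -1), (2, -2)])
Fold: move[7]->U => LURRDDRU (positions: [(0, 0), (-1, 0), (-1, 1), (0, 1), (1, 1), (1, 0), (1, -1), (2, -1), (2, 0)])
Fold: move[0]->R => RURRDDRU (positions: [(0, 0), (1, 0), (1, 1), (2, 1), (3, 1), (3, 0), (3, -1), (4, -1), (4, 0)])
Fold: move[0]->U => UURRDDRU (positions: [(0, 0), (0, 1), (0, 2), (1, 2), (2, 2), (2, 1), (2, 0), (3, 0), (3, 1)])

Answer: (0,0) (0,1) (0,2) (1,2) (2,2) (2,1) (2,0) (3,0) (3,1)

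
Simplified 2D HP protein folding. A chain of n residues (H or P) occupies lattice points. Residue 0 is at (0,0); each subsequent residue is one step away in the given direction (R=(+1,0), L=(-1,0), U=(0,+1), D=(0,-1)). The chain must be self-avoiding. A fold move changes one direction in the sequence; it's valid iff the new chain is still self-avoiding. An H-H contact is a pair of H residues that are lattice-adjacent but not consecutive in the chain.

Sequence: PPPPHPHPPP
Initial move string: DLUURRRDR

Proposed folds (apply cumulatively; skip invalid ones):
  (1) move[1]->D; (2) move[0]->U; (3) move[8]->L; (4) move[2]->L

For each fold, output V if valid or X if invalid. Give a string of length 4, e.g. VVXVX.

Answer: XVVX

Derivation:
Initial: DLUURRRDR -> [(0, 0), (0, -1), (-1, -1), (-1, 0), (-1, 1), (0, 1), (1, 1), (2, 1), (2, 0), (3, 0)]
Fold 1: move[1]->D => DDUURRRDR INVALID (collision), skipped
Fold 2: move[0]->U => ULUURRRDR VALID
Fold 3: move[8]->L => ULUURRRDL VALID
Fold 4: move[2]->L => ULLURRRDL INVALID (collision), skipped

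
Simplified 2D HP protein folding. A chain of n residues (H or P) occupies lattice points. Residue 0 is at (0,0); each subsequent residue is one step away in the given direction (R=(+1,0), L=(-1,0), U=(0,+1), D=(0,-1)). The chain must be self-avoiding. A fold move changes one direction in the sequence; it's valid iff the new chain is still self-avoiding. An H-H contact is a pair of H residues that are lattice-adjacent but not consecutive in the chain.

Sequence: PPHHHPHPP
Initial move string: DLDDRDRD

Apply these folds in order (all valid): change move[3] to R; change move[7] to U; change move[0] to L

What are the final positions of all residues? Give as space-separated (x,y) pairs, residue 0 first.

Answer: (0,0) (-1,0) (-2,0) (-2,-1) (-1,-1) (0,-1) (0,-2) (1,-2) (1,-1)

Derivation:
Initial moves: DLDDRDRD
Fold: move[3]->R => DLDRRDRD (positions: [(0, 0), (0, -1), (-1, -1), (-1, -2), (0, -2), (1, -2), (1, -3), (2, -3), (2, -4)])
Fold: move[7]->U => DLDRRDRU (positions: [(0, 0), (0, -1), (-1, -1), (-1, -2), (0, -2), (1, -2), (1, -3), (2, -3), (2, -2)])
Fold: move[0]->L => LLDRRDRU (positions: [(0, 0), (-1, 0), (-2, 0), (-2, -1), (-1, -1), (0, -1), (0, -2), (1, -2), (1, -1)])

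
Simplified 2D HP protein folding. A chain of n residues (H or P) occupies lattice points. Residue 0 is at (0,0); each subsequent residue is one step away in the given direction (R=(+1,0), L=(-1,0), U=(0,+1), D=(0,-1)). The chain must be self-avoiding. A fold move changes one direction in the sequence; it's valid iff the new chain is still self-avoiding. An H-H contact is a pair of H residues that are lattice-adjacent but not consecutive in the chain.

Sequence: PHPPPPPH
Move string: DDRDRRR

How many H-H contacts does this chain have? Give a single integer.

Answer: 0

Derivation:
Positions: [(0, 0), (0, -1), (0, -2), (1, -2), (1, -3), (2, -3), (3, -3), (4, -3)]
No H-H contacts found.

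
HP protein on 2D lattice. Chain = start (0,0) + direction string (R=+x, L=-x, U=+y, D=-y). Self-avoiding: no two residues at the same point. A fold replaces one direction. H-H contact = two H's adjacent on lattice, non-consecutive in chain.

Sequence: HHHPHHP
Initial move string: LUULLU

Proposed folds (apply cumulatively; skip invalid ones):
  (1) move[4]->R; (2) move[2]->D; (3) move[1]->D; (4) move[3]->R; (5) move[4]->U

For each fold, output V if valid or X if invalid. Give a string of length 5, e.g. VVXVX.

Initial: LUULLU -> [(0, 0), (-1, 0), (-1, 1), (-1, 2), (-2, 2), (-3, 2), (-3, 3)]
Fold 1: move[4]->R => LUULRU INVALID (collision), skipped
Fold 2: move[2]->D => LUDLLU INVALID (collision), skipped
Fold 3: move[1]->D => LDULLU INVALID (collision), skipped
Fold 4: move[3]->R => LUURLU INVALID (collision), skipped
Fold 5: move[4]->U => LUULUU VALID

Answer: XXXXV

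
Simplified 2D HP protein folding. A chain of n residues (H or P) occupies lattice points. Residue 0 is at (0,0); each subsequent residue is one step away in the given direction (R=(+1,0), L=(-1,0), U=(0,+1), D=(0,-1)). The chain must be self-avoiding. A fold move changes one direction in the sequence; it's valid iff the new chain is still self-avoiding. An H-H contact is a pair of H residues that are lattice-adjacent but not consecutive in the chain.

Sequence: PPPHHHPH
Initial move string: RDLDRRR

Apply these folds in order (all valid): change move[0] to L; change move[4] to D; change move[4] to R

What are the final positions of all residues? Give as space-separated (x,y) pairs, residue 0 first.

Initial moves: RDLDRRR
Fold: move[0]->L => LDLDRRR (positions: [(0, 0), (-1, 0), (-1, -1), (-2, -1), (-2, -2), (-1, -2), (0, -2), (1, -2)])
Fold: move[4]->D => LDLDDRR (positions: [(0, 0), (-1, 0), (-1, -1), (-2, -1), (-2, -2), (-2, -3), (-1, -3), (0, -3)])
Fold: move[4]->R => LDLDRRR (positions: [(0, 0), (-1, 0), (-1, -1), (-2, -1), (-2, -2), (-1, -2), (0, -2), (1, -2)])

Answer: (0,0) (-1,0) (-1,-1) (-2,-1) (-2,-2) (-1,-2) (0,-2) (1,-2)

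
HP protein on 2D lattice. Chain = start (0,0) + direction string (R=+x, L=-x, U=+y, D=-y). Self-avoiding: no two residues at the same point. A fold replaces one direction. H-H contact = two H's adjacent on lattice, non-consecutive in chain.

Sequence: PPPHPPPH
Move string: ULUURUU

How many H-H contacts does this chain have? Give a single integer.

Answer: 0

Derivation:
Positions: [(0, 0), (0, 1), (-1, 1), (-1, 2), (-1, 3), (0, 3), (0, 4), (0, 5)]
No H-H contacts found.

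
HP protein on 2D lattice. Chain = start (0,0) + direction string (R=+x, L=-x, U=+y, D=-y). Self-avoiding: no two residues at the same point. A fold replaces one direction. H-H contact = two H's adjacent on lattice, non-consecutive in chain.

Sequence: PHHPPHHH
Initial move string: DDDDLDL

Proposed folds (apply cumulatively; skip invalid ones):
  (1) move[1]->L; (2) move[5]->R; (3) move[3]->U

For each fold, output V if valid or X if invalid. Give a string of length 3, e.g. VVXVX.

Answer: VXX

Derivation:
Initial: DDDDLDL -> [(0, 0), (0, -1), (0, -2), (0, -3), (0, -4), (-1, -4), (-1, -5), (-2, -5)]
Fold 1: move[1]->L => DLDDLDL VALID
Fold 2: move[5]->R => DLDDLRL INVALID (collision), skipped
Fold 3: move[3]->U => DLDULDL INVALID (collision), skipped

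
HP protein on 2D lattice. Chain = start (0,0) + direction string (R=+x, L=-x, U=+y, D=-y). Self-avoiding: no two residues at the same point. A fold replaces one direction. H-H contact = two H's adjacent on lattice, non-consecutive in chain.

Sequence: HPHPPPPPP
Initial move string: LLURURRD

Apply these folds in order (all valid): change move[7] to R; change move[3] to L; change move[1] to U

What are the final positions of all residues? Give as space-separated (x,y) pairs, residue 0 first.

Answer: (0,0) (-1,0) (-1,1) (-1,2) (-2,2) (-2,3) (-1,3) (0,3) (1,3)

Derivation:
Initial moves: LLURURRD
Fold: move[7]->R => LLURURRR (positions: [(0, 0), (-1, 0), (-2, 0), (-2, 1), (-1, 1), (-1, 2), (0, 2), (1, 2), (2, 2)])
Fold: move[3]->L => LLULURRR (positions: [(0, 0), (-1, 0), (-2, 0), (-2, 1), (-3, 1), (-3, 2), (-2, 2), (-1, 2), (0, 2)])
Fold: move[1]->U => LUULURRR (positions: [(0, 0), (-1, 0), (-1, 1), (-1, 2), (-2, 2), (-2, 3), (-1, 3), (0, 3), (1, 3)])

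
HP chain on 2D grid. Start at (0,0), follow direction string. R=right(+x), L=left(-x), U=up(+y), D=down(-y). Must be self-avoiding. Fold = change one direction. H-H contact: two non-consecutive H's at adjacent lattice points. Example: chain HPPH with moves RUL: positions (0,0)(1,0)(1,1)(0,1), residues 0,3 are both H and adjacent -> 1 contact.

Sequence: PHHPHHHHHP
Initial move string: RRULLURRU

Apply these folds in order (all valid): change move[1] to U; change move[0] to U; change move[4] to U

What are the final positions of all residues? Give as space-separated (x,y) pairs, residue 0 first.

Initial moves: RRULLURRU
Fold: move[1]->U => RUULLURRU (positions: [(0, 0), (1, 0), (1, 1), (1, 2), (0, 2), (-1, 2), (-1, 3), (0, 3), (1, 3), (1, 4)])
Fold: move[0]->U => UUULLURRU (positions: [(0, 0), (0, 1), (0, 2), (0, 3), (-1, 3), (-2, 3), (-2, 4), (-1, 4), (0, 4), (0, 5)])
Fold: move[4]->U => UUULUURRU (positions: [(0, 0), (0, 1), (0, 2), (0, 3), (-1, 3), (-1, 4), (-1, 5), (0, 5), (1, 5), (1, 6)])

Answer: (0,0) (0,1) (0,2) (0,3) (-1,3) (-1,4) (-1,5) (0,5) (1,5) (1,6)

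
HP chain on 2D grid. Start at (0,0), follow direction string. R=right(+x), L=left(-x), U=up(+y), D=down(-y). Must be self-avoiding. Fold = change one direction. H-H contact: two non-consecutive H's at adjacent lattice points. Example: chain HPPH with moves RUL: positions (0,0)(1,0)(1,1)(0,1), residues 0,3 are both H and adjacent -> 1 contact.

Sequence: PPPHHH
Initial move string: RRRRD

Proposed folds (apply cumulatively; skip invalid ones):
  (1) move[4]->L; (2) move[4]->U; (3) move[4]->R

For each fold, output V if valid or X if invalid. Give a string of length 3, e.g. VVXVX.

Initial: RRRRD -> [(0, 0), (1, 0), (2, 0), (3, 0), (4, 0), (4, -1)]
Fold 1: move[4]->L => RRRRL INVALID (collision), skipped
Fold 2: move[4]->U => RRRRU VALID
Fold 3: move[4]->R => RRRRR VALID

Answer: XVV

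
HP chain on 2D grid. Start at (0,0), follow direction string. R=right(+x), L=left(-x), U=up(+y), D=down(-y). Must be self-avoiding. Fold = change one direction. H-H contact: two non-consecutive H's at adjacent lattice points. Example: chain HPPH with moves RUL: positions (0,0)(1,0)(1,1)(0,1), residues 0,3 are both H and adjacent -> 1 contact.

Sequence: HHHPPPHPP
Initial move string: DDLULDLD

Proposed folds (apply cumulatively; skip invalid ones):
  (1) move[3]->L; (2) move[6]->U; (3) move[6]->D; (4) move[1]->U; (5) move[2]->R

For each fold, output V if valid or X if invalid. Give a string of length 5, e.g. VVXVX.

Initial: DDLULDLD -> [(0, 0), (0, -1), (0, -2), (-1, -2), (-1, -1), (-2, -1), (-2, -2), (-3, -2), (-3, -3)]
Fold 1: move[3]->L => DDLLLDLD VALID
Fold 2: move[6]->U => DDLLLDUD INVALID (collision), skipped
Fold 3: move[6]->D => DDLLLDDD VALID
Fold 4: move[1]->U => DULLLDDD INVALID (collision), skipped
Fold 5: move[2]->R => DDRLLDDD INVALID (collision), skipped

Answer: VXVXX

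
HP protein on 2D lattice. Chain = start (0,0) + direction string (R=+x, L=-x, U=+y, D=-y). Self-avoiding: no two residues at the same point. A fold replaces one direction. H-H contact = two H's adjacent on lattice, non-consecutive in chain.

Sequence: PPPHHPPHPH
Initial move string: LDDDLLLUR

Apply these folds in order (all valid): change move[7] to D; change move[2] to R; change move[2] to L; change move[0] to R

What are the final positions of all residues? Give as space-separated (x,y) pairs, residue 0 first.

Initial moves: LDDDLLLUR
Fold: move[7]->D => LDDDLLLDR (positions: [(0, 0), (-1, 0), (-1, -1), (-1, -2), (-1, -3), (-2, -3), (-3, -3), (-4, -3), (-4, -4), (-3, -4)])
Fold: move[2]->R => LDRDLLLDR (positions: [(0, 0), (-1, 0), (-1, -1), (0, -1), (0, -2), (-1, -2), (-2, -2), (-3, -2), (-3, -3), (-2, -3)])
Fold: move[2]->L => LDLDLLLDR (positions: [(0, 0), (-1, 0), (-1, -1), (-2, -1), (-2, -2), (-3, -2), (-4, -2), (-5, -2), (-5, -3), (-4, -3)])
Fold: move[0]->R => RDLDLLLDR (positions: [(0, 0), (1, 0), (1, -1), (0, -1), (0, -2), (-1, -2), (-2, -2), (-3, -2), (-3, -3), (-2, -3)])

Answer: (0,0) (1,0) (1,-1) (0,-1) (0,-2) (-1,-2) (-2,-2) (-3,-2) (-3,-3) (-2,-3)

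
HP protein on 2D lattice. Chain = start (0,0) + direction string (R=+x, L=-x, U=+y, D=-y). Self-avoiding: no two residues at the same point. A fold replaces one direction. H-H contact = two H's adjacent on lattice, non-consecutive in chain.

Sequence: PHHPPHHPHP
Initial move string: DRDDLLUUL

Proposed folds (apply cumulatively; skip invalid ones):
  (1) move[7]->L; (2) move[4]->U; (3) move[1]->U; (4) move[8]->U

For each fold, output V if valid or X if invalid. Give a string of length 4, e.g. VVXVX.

Initial: DRDDLLUUL -> [(0, 0), (0, -1), (1, -1), (1, -2), (1, -3), (0, -3), (-1, -3), (-1, -2), (-1, -1), (-2, -1)]
Fold 1: move[7]->L => DRDDLLULL VALID
Fold 2: move[4]->U => DRDDULULL INVALID (collision), skipped
Fold 3: move[1]->U => DUDDLLULL INVALID (collision), skipped
Fold 4: move[8]->U => DRDDLLULU VALID

Answer: VXXV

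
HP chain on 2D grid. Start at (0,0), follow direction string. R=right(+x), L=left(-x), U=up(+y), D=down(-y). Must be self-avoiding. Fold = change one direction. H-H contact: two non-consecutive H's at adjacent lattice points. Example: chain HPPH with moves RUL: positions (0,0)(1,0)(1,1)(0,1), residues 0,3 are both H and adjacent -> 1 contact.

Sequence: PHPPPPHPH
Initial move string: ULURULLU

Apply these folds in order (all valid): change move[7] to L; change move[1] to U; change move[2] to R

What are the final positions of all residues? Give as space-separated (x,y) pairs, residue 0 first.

Answer: (0,0) (0,1) (0,2) (1,2) (2,2) (2,3) (1,3) (0,3) (-1,3)

Derivation:
Initial moves: ULURULLU
Fold: move[7]->L => ULURULLL (positions: [(0, 0), (0, 1), (-1, 1), (-1, 2), (0, 2), (0, 3), (-1, 3), (-2, 3), (-3, 3)])
Fold: move[1]->U => UUURULLL (positions: [(0, 0), (0, 1), (0, 2), (0, 3), (1, 3), (1, 4), (0, 4), (-1, 4), (-2, 4)])
Fold: move[2]->R => UURRULLL (positions: [(0, 0), (0, 1), (0, 2), (1, 2), (2, 2), (2, 3), (1, 3), (0, 3), (-1, 3)])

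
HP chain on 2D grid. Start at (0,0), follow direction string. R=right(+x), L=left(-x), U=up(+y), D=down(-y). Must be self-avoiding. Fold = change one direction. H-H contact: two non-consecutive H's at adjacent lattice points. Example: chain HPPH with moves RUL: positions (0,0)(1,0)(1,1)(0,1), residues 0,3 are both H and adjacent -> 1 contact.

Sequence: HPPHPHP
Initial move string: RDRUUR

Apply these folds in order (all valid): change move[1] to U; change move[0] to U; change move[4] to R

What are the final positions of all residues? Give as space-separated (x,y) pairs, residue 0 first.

Answer: (0,0) (0,1) (0,2) (1,2) (1,3) (2,3) (3,3)

Derivation:
Initial moves: RDRUUR
Fold: move[1]->U => RURUUR (positions: [(0, 0), (1, 0), (1, 1), (2, 1), (2, 2), (2, 3), (3, 3)])
Fold: move[0]->U => UURUUR (positions: [(0, 0), (0, 1), (0, 2), (1, 2), (1, 3), (1, 4), (2, 4)])
Fold: move[4]->R => UURURR (positions: [(0, 0), (0, 1), (0, 2), (1, 2), (1, 3), (2, 3), (3, 3)])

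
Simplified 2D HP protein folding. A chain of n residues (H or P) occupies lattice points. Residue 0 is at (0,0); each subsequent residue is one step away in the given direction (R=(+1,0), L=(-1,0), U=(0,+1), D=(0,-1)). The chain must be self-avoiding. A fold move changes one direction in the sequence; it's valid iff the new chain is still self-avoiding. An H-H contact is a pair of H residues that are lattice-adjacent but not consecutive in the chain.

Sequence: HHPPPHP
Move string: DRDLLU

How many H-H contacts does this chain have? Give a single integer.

Answer: 0

Derivation:
Positions: [(0, 0), (0, -1), (1, -1), (1, -2), (0, -2), (-1, -2), (-1, -1)]
No H-H contacts found.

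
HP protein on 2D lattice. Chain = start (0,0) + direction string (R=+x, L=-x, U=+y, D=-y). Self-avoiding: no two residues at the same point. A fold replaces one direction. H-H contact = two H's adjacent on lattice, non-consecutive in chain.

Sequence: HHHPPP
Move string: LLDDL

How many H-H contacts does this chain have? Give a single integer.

Positions: [(0, 0), (-1, 0), (-2, 0), (-2, -1), (-2, -2), (-3, -2)]
No H-H contacts found.

Answer: 0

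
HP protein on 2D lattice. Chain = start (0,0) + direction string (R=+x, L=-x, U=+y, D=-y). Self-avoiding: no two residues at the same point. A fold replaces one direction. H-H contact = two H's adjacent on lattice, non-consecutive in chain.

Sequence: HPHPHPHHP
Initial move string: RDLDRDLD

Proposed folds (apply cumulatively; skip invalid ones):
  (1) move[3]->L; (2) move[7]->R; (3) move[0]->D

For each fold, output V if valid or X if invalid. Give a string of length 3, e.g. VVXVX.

Initial: RDLDRDLD -> [(0, 0), (1, 0), (1, -1), (0, -1), (0, -2), (1, -2), (1, -3), (0, -3), (0, -4)]
Fold 1: move[3]->L => RDLLRDLD INVALID (collision), skipped
Fold 2: move[7]->R => RDLDRDLR INVALID (collision), skipped
Fold 3: move[0]->D => DDLDRDLD VALID

Answer: XXV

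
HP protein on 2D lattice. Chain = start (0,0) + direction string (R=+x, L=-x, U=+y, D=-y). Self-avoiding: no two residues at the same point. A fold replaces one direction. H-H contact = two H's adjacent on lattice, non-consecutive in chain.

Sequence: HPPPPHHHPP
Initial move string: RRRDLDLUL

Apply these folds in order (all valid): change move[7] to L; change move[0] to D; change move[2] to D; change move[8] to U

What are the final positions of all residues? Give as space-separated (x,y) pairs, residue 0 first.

Answer: (0,0) (0,-1) (1,-1) (1,-2) (1,-3) (0,-3) (0,-4) (-1,-4) (-2,-4) (-2,-3)

Derivation:
Initial moves: RRRDLDLUL
Fold: move[7]->L => RRRDLDLLL (positions: [(0, 0), (1, 0), (2, 0), (3, 0), (3, -1), (2, -1), (2, -2), (1, -2), (0, -2), (-1, -2)])
Fold: move[0]->D => DRRDLDLLL (positions: [(0, 0), (0, -1), (1, -1), (2, -1), (2, -2), (1, -2), (1, -3), (0, -3), (-1, -3), (-2, -3)])
Fold: move[2]->D => DRDDLDLLL (positions: [(0, 0), (0, -1), (1, -1), (1, -2), (1, -3), (0, -3), (0, -4), (-1, -4), (-2, -4), (-3, -4)])
Fold: move[8]->U => DRDDLDLLU (positions: [(0, 0), (0, -1), (1, -1), (1, -2), (1, -3), (0, -3), (0, -4), (-1, -4), (-2, -4), (-2, -3)])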